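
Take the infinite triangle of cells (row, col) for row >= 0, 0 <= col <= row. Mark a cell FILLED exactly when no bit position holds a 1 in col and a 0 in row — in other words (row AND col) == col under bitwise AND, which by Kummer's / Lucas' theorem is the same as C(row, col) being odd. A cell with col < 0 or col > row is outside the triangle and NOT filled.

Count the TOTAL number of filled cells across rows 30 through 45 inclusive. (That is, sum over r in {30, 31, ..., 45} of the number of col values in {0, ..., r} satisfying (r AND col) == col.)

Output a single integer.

Answer: 162

Derivation:
r30=11110 pc4: +16 =16
r31=11111 pc5: +32 =48
r32=100000 pc1: +2 =50
r33=100001 pc2: +4 =54
r34=100010 pc2: +4 =58
r35=100011 pc3: +8 =66
r36=100100 pc2: +4 =70
r37=100101 pc3: +8 =78
r38=100110 pc3: +8 =86
r39=100111 pc4: +16 =102
r40=101000 pc2: +4 =106
r41=101001 pc3: +8 =114
r42=101010 pc3: +8 =122
r43=101011 pc4: +16 =138
r44=101100 pc3: +8 =146
r45=101101 pc4: +16 =162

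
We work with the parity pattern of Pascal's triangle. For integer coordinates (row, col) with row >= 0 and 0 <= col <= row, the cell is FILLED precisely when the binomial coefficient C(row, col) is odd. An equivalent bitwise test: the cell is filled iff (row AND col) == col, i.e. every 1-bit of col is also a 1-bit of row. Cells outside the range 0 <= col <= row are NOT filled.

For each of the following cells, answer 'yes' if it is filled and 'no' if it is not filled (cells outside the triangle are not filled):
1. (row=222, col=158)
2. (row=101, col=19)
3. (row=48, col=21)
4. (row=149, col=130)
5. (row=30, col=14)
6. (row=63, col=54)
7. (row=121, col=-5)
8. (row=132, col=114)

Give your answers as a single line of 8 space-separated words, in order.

(222,158): row=0b11011110, col=0b10011110, row AND col = 0b10011110 = 158; 158 == 158 -> filled
(101,19): row=0b1100101, col=0b10011, row AND col = 0b1 = 1; 1 != 19 -> empty
(48,21): row=0b110000, col=0b10101, row AND col = 0b10000 = 16; 16 != 21 -> empty
(149,130): row=0b10010101, col=0b10000010, row AND col = 0b10000000 = 128; 128 != 130 -> empty
(30,14): row=0b11110, col=0b1110, row AND col = 0b1110 = 14; 14 == 14 -> filled
(63,54): row=0b111111, col=0b110110, row AND col = 0b110110 = 54; 54 == 54 -> filled
(121,-5): col outside [0, 121] -> not filled
(132,114): row=0b10000100, col=0b1110010, row AND col = 0b0 = 0; 0 != 114 -> empty

Answer: yes no no no yes yes no no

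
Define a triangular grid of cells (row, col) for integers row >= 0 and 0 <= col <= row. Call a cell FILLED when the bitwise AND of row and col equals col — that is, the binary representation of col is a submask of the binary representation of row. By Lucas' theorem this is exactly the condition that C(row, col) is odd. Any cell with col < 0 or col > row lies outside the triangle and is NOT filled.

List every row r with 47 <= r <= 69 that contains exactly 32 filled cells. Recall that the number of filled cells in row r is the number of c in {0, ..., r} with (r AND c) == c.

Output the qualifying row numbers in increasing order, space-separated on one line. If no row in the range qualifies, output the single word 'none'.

Answer: 47 55 59 61 62

Derivation:
Row r has 2^popcount(r) filled cells, so we need popcount(r) = log2(32) = 5.
Scan r = 47..69 and keep those with exactly 5 one-bits:
r=47=101111 popcount=5 -> KEEP
r=48=110000 popcount=2 -> skip
r=49=110001 popcount=3 -> skip
r=50=110010 popcount=3 -> skip
r=51=110011 popcount=4 -> skip
r=52=110100 popcount=3 -> skip
r=53=110101 popcount=4 -> skip
r=54=110110 popcount=4 -> skip
r=55=110111 popcount=5 -> KEEP
r=56=111000 popcount=3 -> skip
r=57=111001 popcount=4 -> skip
r=58=111010 popcount=4 -> skip
r=59=111011 popcount=5 -> KEEP
r=60=111100 popcount=4 -> skip
r=61=111101 popcount=5 -> KEEP
r=62=111110 popcount=5 -> KEEP
r=63=111111 popcount=6 -> skip
r=64=1000000 popcount=1 -> skip
r=65=1000001 popcount=2 -> skip
r=66=1000010 popcount=2 -> skip
r=67=1000011 popcount=3 -> skip
r=68=1000100 popcount=2 -> skip
r=69=1000101 popcount=3 -> skip
Kept rows: 47 55 59 61 62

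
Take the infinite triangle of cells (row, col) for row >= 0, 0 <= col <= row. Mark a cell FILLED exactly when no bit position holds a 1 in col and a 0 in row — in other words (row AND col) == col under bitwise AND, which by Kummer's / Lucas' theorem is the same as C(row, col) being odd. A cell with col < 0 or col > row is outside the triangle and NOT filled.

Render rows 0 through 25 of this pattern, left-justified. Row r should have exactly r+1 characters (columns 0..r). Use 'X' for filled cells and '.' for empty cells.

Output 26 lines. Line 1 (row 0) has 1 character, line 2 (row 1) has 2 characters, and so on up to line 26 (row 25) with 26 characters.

r0=0: X
r1=1: XX
r2=10: X.X
r3=11: XXXX
r4=100: X...X
r5=101: XX..XX
r6=110: X.X.X.X
r7=111: XXXXXXXX
r8=1000: X.......X
r9=1001: XX......XX
r10=1010: X.X.....X.X
r11=1011: XXXX....XXXX
r12=1100: X...X...X...X
r13=1101: XX..XX..XX..XX
r14=1110: X.X.X.X.X.X.X.X
r15=1111: XXXXXXXXXXXXXXXX
r16=10000: X...............X
r17=10001: XX..............XX
r18=10010: X.X.............X.X
r19=10011: XXXX............XXXX
r20=10100: X...X...........X...X
r21=10101: XX..XX..........XX..XX
r22=10110: X.X.X.X.........X.X.X.X
r23=10111: XXXXXXXX........XXXXXXXX
r24=11000: X.......X.......X.......X
r25=11001: XX......XX......XX......XX

Answer: X
XX
X.X
XXXX
X...X
XX..XX
X.X.X.X
XXXXXXXX
X.......X
XX......XX
X.X.....X.X
XXXX....XXXX
X...X...X...X
XX..XX..XX..XX
X.X.X.X.X.X.X.X
XXXXXXXXXXXXXXXX
X...............X
XX..............XX
X.X.............X.X
XXXX............XXXX
X...X...........X...X
XX..XX..........XX..XX
X.X.X.X.........X.X.X.X
XXXXXXXX........XXXXXXXX
X.......X.......X.......X
XX......XX......XX......XX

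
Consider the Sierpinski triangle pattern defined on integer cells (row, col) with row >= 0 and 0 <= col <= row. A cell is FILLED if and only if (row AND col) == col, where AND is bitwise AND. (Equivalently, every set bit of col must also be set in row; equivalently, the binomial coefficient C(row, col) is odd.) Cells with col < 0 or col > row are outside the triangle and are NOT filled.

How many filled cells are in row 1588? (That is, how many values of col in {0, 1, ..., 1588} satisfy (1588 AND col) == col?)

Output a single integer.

Answer: 32

Derivation:
1588 in binary = 11000110100
popcount(1588) = number of 1-bits in 11000110100 = 5
A col c satisfies (1588 AND c) == c iff every set bit of c is also set in 1588; each of the 5 set bits of 1588 can independently be on or off in c.
count = 2^5 = 32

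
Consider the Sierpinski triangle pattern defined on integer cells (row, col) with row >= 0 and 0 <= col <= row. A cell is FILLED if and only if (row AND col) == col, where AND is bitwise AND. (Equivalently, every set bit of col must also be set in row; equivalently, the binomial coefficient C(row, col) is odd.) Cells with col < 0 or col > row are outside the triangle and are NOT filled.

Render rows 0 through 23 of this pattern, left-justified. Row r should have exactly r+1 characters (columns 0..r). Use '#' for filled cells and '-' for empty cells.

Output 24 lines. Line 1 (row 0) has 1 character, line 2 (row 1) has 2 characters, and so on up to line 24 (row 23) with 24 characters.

Answer: #
##
#-#
####
#---#
##--##
#-#-#-#
########
#-------#
##------##
#-#-----#-#
####----####
#---#---#---#
##--##--##--##
#-#-#-#-#-#-#-#
################
#---------------#
##--------------##
#-#-------------#-#
####------------####
#---#-----------#---#
##--##----------##--##
#-#-#-#---------#-#-#-#
########--------########

Derivation:
r0=0: #
r1=1: ##
r2=10: #-#
r3=11: ####
r4=100: #---#
r5=101: ##--##
r6=110: #-#-#-#
r7=111: ########
r8=1000: #-------#
r9=1001: ##------##
r10=1010: #-#-----#-#
r11=1011: ####----####
r12=1100: #---#---#---#
r13=1101: ##--##--##--##
r14=1110: #-#-#-#-#-#-#-#
r15=1111: ################
r16=10000: #---------------#
r17=10001: ##--------------##
r18=10010: #-#-------------#-#
r19=10011: ####------------####
r20=10100: #---#-----------#---#
r21=10101: ##--##----------##--##
r22=10110: #-#-#-#---------#-#-#-#
r23=10111: ########--------########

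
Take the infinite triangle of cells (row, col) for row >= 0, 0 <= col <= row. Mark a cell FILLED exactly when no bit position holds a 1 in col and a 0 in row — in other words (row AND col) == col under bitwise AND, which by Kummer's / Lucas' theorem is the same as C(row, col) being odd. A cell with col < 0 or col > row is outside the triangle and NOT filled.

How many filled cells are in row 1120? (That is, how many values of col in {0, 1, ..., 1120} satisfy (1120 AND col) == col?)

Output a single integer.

Answer: 8

Derivation:
1120 in binary = 10001100000
popcount(1120) = number of 1-bits in 10001100000 = 3
A col c satisfies (1120 AND c) == c iff every set bit of c is also set in 1120; each of the 3 set bits of 1120 can independently be on or off in c.
count = 2^3 = 8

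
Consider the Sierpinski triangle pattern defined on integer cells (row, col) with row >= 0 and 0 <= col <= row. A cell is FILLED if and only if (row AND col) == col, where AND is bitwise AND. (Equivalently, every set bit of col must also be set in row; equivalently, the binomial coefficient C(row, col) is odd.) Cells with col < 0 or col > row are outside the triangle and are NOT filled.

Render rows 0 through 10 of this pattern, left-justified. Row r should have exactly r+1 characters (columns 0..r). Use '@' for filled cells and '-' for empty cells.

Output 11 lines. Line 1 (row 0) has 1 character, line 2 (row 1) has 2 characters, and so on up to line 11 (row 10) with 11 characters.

r0=0: @
r1=1: @@
r2=10: @-@
r3=11: @@@@
r4=100: @---@
r5=101: @@--@@
r6=110: @-@-@-@
r7=111: @@@@@@@@
r8=1000: @-------@
r9=1001: @@------@@
r10=1010: @-@-----@-@

Answer: @
@@
@-@
@@@@
@---@
@@--@@
@-@-@-@
@@@@@@@@
@-------@
@@------@@
@-@-----@-@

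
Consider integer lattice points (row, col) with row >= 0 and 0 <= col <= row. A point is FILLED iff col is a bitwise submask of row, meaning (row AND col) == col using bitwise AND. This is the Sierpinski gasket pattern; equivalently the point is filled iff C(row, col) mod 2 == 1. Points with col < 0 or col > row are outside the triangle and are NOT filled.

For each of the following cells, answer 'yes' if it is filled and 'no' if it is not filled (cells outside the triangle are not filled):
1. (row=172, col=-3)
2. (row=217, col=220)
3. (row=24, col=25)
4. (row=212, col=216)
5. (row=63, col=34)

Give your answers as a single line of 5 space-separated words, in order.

(172,-3): col outside [0, 172] -> not filled
(217,220): col outside [0, 217] -> not filled
(24,25): col outside [0, 24] -> not filled
(212,216): col outside [0, 212] -> not filled
(63,34): row=0b111111, col=0b100010, row AND col = 0b100010 = 34; 34 == 34 -> filled

Answer: no no no no yes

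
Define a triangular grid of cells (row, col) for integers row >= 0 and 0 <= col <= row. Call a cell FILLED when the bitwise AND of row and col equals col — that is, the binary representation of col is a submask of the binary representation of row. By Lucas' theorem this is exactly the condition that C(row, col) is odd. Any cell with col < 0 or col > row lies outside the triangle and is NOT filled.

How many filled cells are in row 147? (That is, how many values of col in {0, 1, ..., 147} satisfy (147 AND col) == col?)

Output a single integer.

Answer: 16

Derivation:
147 in binary = 10010011
popcount(147) = number of 1-bits in 10010011 = 4
A col c satisfies (147 AND c) == c iff every set bit of c is also set in 147; each of the 4 set bits of 147 can independently be on or off in c.
count = 2^4 = 16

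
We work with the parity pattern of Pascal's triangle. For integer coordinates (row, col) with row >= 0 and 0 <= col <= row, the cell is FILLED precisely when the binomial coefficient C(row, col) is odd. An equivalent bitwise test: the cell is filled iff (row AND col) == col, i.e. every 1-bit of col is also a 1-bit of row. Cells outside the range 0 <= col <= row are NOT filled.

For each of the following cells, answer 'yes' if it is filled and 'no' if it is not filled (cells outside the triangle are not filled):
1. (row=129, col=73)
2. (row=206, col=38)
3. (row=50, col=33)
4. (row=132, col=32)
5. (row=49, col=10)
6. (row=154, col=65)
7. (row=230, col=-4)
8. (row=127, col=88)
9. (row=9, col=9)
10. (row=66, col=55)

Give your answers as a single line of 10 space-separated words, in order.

Answer: no no no no no no no yes yes no

Derivation:
(129,73): row=0b10000001, col=0b1001001, row AND col = 0b1 = 1; 1 != 73 -> empty
(206,38): row=0b11001110, col=0b100110, row AND col = 0b110 = 6; 6 != 38 -> empty
(50,33): row=0b110010, col=0b100001, row AND col = 0b100000 = 32; 32 != 33 -> empty
(132,32): row=0b10000100, col=0b100000, row AND col = 0b0 = 0; 0 != 32 -> empty
(49,10): row=0b110001, col=0b1010, row AND col = 0b0 = 0; 0 != 10 -> empty
(154,65): row=0b10011010, col=0b1000001, row AND col = 0b0 = 0; 0 != 65 -> empty
(230,-4): col outside [0, 230] -> not filled
(127,88): row=0b1111111, col=0b1011000, row AND col = 0b1011000 = 88; 88 == 88 -> filled
(9,9): row=0b1001, col=0b1001, row AND col = 0b1001 = 9; 9 == 9 -> filled
(66,55): row=0b1000010, col=0b110111, row AND col = 0b10 = 2; 2 != 55 -> empty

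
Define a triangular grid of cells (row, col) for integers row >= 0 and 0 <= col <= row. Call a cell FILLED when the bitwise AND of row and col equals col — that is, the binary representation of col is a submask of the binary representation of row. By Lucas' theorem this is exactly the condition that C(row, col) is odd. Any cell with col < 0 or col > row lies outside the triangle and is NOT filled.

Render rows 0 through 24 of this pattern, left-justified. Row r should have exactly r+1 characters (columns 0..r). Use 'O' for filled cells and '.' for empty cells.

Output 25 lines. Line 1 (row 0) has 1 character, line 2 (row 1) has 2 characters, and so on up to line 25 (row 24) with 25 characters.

Answer: O
OO
O.O
OOOO
O...O
OO..OO
O.O.O.O
OOOOOOOO
O.......O
OO......OO
O.O.....O.O
OOOO....OOOO
O...O...O...O
OO..OO..OO..OO
O.O.O.O.O.O.O.O
OOOOOOOOOOOOOOOO
O...............O
OO..............OO
O.O.............O.O
OOOO............OOOO
O...O...........O...O
OO..OO..........OO..OO
O.O.O.O.........O.O.O.O
OOOOOOOO........OOOOOOOO
O.......O.......O.......O

Derivation:
r0=0: O
r1=1: OO
r2=10: O.O
r3=11: OOOO
r4=100: O...O
r5=101: OO..OO
r6=110: O.O.O.O
r7=111: OOOOOOOO
r8=1000: O.......O
r9=1001: OO......OO
r10=1010: O.O.....O.O
r11=1011: OOOO....OOOO
r12=1100: O...O...O...O
r13=1101: OO..OO..OO..OO
r14=1110: O.O.O.O.O.O.O.O
r15=1111: OOOOOOOOOOOOOOOO
r16=10000: O...............O
r17=10001: OO..............OO
r18=10010: O.O.............O.O
r19=10011: OOOO............OOOO
r20=10100: O...O...........O...O
r21=10101: OO..OO..........OO..OO
r22=10110: O.O.O.O.........O.O.O.O
r23=10111: OOOOOOOO........OOOOOOOO
r24=11000: O.......O.......O.......O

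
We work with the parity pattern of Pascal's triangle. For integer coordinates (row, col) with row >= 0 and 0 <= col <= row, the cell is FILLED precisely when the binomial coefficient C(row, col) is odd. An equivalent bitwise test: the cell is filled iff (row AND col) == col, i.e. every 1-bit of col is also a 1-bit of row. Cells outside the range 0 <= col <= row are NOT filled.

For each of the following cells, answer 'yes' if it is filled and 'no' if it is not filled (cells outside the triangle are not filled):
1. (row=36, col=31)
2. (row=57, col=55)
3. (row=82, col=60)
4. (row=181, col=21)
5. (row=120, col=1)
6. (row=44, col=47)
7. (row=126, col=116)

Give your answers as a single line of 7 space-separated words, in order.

(36,31): row=0b100100, col=0b11111, row AND col = 0b100 = 4; 4 != 31 -> empty
(57,55): row=0b111001, col=0b110111, row AND col = 0b110001 = 49; 49 != 55 -> empty
(82,60): row=0b1010010, col=0b111100, row AND col = 0b10000 = 16; 16 != 60 -> empty
(181,21): row=0b10110101, col=0b10101, row AND col = 0b10101 = 21; 21 == 21 -> filled
(120,1): row=0b1111000, col=0b1, row AND col = 0b0 = 0; 0 != 1 -> empty
(44,47): col outside [0, 44] -> not filled
(126,116): row=0b1111110, col=0b1110100, row AND col = 0b1110100 = 116; 116 == 116 -> filled

Answer: no no no yes no no yes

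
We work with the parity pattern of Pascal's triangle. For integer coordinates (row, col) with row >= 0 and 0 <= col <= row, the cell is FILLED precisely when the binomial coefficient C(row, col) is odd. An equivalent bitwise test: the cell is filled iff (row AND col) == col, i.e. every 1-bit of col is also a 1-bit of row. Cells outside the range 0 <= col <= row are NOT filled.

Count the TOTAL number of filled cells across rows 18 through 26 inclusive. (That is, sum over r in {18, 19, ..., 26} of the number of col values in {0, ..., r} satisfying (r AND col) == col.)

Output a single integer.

r18=10010 pc2: +4 =4
r19=10011 pc3: +8 =12
r20=10100 pc2: +4 =16
r21=10101 pc3: +8 =24
r22=10110 pc3: +8 =32
r23=10111 pc4: +16 =48
r24=11000 pc2: +4 =52
r25=11001 pc3: +8 =60
r26=11010 pc3: +8 =68

Answer: 68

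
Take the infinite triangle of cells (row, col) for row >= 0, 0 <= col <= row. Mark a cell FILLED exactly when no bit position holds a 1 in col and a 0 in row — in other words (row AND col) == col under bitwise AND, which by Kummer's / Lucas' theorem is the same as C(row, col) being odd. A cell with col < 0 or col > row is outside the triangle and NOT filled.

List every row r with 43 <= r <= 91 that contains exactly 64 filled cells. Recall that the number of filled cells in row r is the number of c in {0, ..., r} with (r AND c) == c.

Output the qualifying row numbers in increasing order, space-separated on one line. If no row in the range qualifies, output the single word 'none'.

Row r has 2^popcount(r) filled cells, so we need popcount(r) = log2(64) = 6.
Scan r = 43..91 and keep those with exactly 6 one-bits:
r=43=101011 popcount=4 -> skip
r=44=101100 popcount=3 -> skip
r=45=101101 popcount=4 -> skip
r=46=101110 popcount=4 -> skip
r=47=101111 popcount=5 -> skip
r=48=110000 popcount=2 -> skip
r=49=110001 popcount=3 -> skip
r=50=110010 popcount=3 -> skip
r=51=110011 popcount=4 -> skip
r=52=110100 popcount=3 -> skip
r=53=110101 popcount=4 -> skip
r=54=110110 popcount=4 -> skip
r=55=110111 popcount=5 -> skip
r=56=111000 popcount=3 -> skip
r=57=111001 popcount=4 -> skip
r=58=111010 popcount=4 -> skip
r=59=111011 popcount=5 -> skip
r=60=111100 popcount=4 -> skip
r=61=111101 popcount=5 -> skip
r=62=111110 popcount=5 -> skip
r=63=111111 popcount=6 -> KEEP
r=64=1000000 popcount=1 -> skip
r=65=1000001 popcount=2 -> skip
r=66=1000010 popcount=2 -> skip
r=67=1000011 popcount=3 -> skip
r=68=1000100 popcount=2 -> skip
r=69=1000101 popcount=3 -> skip
r=70=1000110 popcount=3 -> skip
r=71=1000111 popcount=4 -> skip
r=72=1001000 popcount=2 -> skip
r=73=1001001 popcount=3 -> skip
r=74=1001010 popcount=3 -> skip
r=75=1001011 popcount=4 -> skip
r=76=1001100 popcount=3 -> skip
r=77=1001101 popcount=4 -> skip
r=78=1001110 popcount=4 -> skip
r=79=1001111 popcount=5 -> skip
r=80=1010000 popcount=2 -> skip
r=81=1010001 popcount=3 -> skip
r=82=1010010 popcount=3 -> skip
r=83=1010011 popcount=4 -> skip
r=84=1010100 popcount=3 -> skip
r=85=1010101 popcount=4 -> skip
r=86=1010110 popcount=4 -> skip
r=87=1010111 popcount=5 -> skip
r=88=1011000 popcount=3 -> skip
r=89=1011001 popcount=4 -> skip
r=90=1011010 popcount=4 -> skip
r=91=1011011 popcount=5 -> skip
Kept rows: 63

Answer: 63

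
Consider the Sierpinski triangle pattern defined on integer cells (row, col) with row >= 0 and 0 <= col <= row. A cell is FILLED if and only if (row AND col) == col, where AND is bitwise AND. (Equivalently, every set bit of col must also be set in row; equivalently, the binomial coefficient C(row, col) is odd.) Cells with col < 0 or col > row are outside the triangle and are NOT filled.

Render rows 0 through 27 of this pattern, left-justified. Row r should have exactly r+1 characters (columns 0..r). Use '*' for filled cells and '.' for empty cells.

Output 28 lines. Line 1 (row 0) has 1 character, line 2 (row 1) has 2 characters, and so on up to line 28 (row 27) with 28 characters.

r0=0: *
r1=1: **
r2=10: *.*
r3=11: ****
r4=100: *...*
r5=101: **..**
r6=110: *.*.*.*
r7=111: ********
r8=1000: *.......*
r9=1001: **......**
r10=1010: *.*.....*.*
r11=1011: ****....****
r12=1100: *...*...*...*
r13=1101: **..**..**..**
r14=1110: *.*.*.*.*.*.*.*
r15=1111: ****************
r16=10000: *...............*
r17=10001: **..............**
r18=10010: *.*.............*.*
r19=10011: ****............****
r20=10100: *...*...........*...*
r21=10101: **..**..........**..**
r22=10110: *.*.*.*.........*.*.*.*
r23=10111: ********........********
r24=11000: *.......*.......*.......*
r25=11001: **......**......**......**
r26=11010: *.*.....*.*.....*.*.....*.*
r27=11011: ****....****....****....****

Answer: *
**
*.*
****
*...*
**..**
*.*.*.*
********
*.......*
**......**
*.*.....*.*
****....****
*...*...*...*
**..**..**..**
*.*.*.*.*.*.*.*
****************
*...............*
**..............**
*.*.............*.*
****............****
*...*...........*...*
**..**..........**..**
*.*.*.*.........*.*.*.*
********........********
*.......*.......*.......*
**......**......**......**
*.*.....*.*.....*.*.....*.*
****....****....****....****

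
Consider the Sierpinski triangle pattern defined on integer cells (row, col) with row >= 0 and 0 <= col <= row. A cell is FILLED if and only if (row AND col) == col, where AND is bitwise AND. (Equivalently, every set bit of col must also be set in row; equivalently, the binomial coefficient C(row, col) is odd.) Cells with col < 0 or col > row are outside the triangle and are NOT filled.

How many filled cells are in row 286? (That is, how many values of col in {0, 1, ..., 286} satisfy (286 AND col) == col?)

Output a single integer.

Answer: 32

Derivation:
286 in binary = 100011110
popcount(286) = number of 1-bits in 100011110 = 5
A col c satisfies (286 AND c) == c iff every set bit of c is also set in 286; each of the 5 set bits of 286 can independently be on or off in c.
count = 2^5 = 32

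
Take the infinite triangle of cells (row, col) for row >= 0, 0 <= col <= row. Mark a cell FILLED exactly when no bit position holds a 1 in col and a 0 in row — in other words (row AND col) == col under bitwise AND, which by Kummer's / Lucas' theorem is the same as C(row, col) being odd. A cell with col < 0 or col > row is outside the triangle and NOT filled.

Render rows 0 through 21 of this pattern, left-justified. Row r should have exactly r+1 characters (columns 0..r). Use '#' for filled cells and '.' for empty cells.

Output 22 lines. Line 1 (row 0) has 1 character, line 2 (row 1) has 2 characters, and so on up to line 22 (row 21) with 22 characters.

r0=0: #
r1=1: ##
r2=10: #.#
r3=11: ####
r4=100: #...#
r5=101: ##..##
r6=110: #.#.#.#
r7=111: ########
r8=1000: #.......#
r9=1001: ##......##
r10=1010: #.#.....#.#
r11=1011: ####....####
r12=1100: #...#...#...#
r13=1101: ##..##..##..##
r14=1110: #.#.#.#.#.#.#.#
r15=1111: ################
r16=10000: #...............#
r17=10001: ##..............##
r18=10010: #.#.............#.#
r19=10011: ####............####
r20=10100: #...#...........#...#
r21=10101: ##..##..........##..##

Answer: #
##
#.#
####
#...#
##..##
#.#.#.#
########
#.......#
##......##
#.#.....#.#
####....####
#...#...#...#
##..##..##..##
#.#.#.#.#.#.#.#
################
#...............#
##..............##
#.#.............#.#
####............####
#...#...........#...#
##..##..........##..##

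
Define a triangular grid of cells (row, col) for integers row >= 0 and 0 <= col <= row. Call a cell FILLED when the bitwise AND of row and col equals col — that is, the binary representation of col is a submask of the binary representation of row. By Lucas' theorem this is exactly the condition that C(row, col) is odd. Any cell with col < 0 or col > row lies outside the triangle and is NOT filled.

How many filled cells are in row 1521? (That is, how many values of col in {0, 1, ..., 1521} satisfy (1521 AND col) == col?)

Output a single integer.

1521 in binary = 10111110001
popcount(1521) = number of 1-bits in 10111110001 = 7
A col c satisfies (1521 AND c) == c iff every set bit of c is also set in 1521; each of the 7 set bits of 1521 can independently be on or off in c.
count = 2^7 = 128

Answer: 128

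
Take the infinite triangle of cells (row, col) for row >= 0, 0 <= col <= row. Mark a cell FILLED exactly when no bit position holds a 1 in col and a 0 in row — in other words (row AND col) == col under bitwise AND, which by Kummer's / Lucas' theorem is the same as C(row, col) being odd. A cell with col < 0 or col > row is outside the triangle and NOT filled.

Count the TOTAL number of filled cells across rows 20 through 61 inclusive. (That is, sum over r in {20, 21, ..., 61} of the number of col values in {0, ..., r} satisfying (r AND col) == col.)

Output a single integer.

r20=10100 pc2: +4 =4
r21=10101 pc3: +8 =12
r22=10110 pc3: +8 =20
r23=10111 pc4: +16 =36
r24=11000 pc2: +4 =40
r25=11001 pc3: +8 =48
r26=11010 pc3: +8 =56
r27=11011 pc4: +16 =72
r28=11100 pc3: +8 =80
r29=11101 pc4: +16 =96
r30=11110 pc4: +16 =112
r31=11111 pc5: +32 =144
r32=100000 pc1: +2 =146
r33=100001 pc2: +4 =150
r34=100010 pc2: +4 =154
r35=100011 pc3: +8 =162
r36=100100 pc2: +4 =166
r37=100101 pc3: +8 =174
r38=100110 pc3: +8 =182
r39=100111 pc4: +16 =198
r40=101000 pc2: +4 =202
r41=101001 pc3: +8 =210
r42=101010 pc3: +8 =218
r43=101011 pc4: +16 =234
r44=101100 pc3: +8 =242
r45=101101 pc4: +16 =258
r46=101110 pc4: +16 =274
r47=101111 pc5: +32 =306
r48=110000 pc2: +4 =310
r49=110001 pc3: +8 =318
r50=110010 pc3: +8 =326
r51=110011 pc4: +16 =342
r52=110100 pc3: +8 =350
r53=110101 pc4: +16 =366
r54=110110 pc4: +16 =382
r55=110111 pc5: +32 =414
r56=111000 pc3: +8 =422
r57=111001 pc4: +16 =438
r58=111010 pc4: +16 =454
r59=111011 pc5: +32 =486
r60=111100 pc4: +16 =502
r61=111101 pc5: +32 =534

Answer: 534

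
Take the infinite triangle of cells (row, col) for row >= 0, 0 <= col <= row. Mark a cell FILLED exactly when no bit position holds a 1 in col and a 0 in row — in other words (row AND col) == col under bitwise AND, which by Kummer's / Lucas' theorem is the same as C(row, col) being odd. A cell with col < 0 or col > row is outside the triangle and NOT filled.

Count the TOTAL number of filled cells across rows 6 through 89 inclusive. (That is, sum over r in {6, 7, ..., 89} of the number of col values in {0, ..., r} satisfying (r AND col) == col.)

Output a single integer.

Answer: 1008

Derivation:
r6=110 pc2: +4 =4
r7=111 pc3: +8 =12
r8=1000 pc1: +2 =14
r9=1001 pc2: +4 =18
r10=1010 pc2: +4 =22
r11=1011 pc3: +8 =30
r12=1100 pc2: +4 =34
r13=1101 pc3: +8 =42
r14=1110 pc3: +8 =50
r15=1111 pc4: +16 =66
r16=10000 pc1: +2 =68
r17=10001 pc2: +4 =72
r18=10010 pc2: +4 =76
r19=10011 pc3: +8 =84
r20=10100 pc2: +4 =88
r21=10101 pc3: +8 =96
r22=10110 pc3: +8 =104
r23=10111 pc4: +16 =120
r24=11000 pc2: +4 =124
r25=11001 pc3: +8 =132
r26=11010 pc3: +8 =140
r27=11011 pc4: +16 =156
r28=11100 pc3: +8 =164
r29=11101 pc4: +16 =180
r30=11110 pc4: +16 =196
r31=11111 pc5: +32 =228
r32=100000 pc1: +2 =230
r33=100001 pc2: +4 =234
r34=100010 pc2: +4 =238
r35=100011 pc3: +8 =246
r36=100100 pc2: +4 =250
r37=100101 pc3: +8 =258
r38=100110 pc3: +8 =266
r39=100111 pc4: +16 =282
r40=101000 pc2: +4 =286
r41=101001 pc3: +8 =294
r42=101010 pc3: +8 =302
r43=101011 pc4: +16 =318
r44=101100 pc3: +8 =326
r45=101101 pc4: +16 =342
r46=101110 pc4: +16 =358
r47=101111 pc5: +32 =390
r48=110000 pc2: +4 =394
r49=110001 pc3: +8 =402
r50=110010 pc3: +8 =410
r51=110011 pc4: +16 =426
r52=110100 pc3: +8 =434
r53=110101 pc4: +16 =450
r54=110110 pc4: +16 =466
r55=110111 pc5: +32 =498
r56=111000 pc3: +8 =506
r57=111001 pc4: +16 =522
r58=111010 pc4: +16 =538
r59=111011 pc5: +32 =570
r60=111100 pc4: +16 =586
r61=111101 pc5: +32 =618
r62=111110 pc5: +32 =650
r63=111111 pc6: +64 =714
r64=1000000 pc1: +2 =716
r65=1000001 pc2: +4 =720
r66=1000010 pc2: +4 =724
r67=1000011 pc3: +8 =732
r68=1000100 pc2: +4 =736
r69=1000101 pc3: +8 =744
r70=1000110 pc3: +8 =752
r71=1000111 pc4: +16 =768
r72=1001000 pc2: +4 =772
r73=1001001 pc3: +8 =780
r74=1001010 pc3: +8 =788
r75=1001011 pc4: +16 =804
r76=1001100 pc3: +8 =812
r77=1001101 pc4: +16 =828
r78=1001110 pc4: +16 =844
r79=1001111 pc5: +32 =876
r80=1010000 pc2: +4 =880
r81=1010001 pc3: +8 =888
r82=1010010 pc3: +8 =896
r83=1010011 pc4: +16 =912
r84=1010100 pc3: +8 =920
r85=1010101 pc4: +16 =936
r86=1010110 pc4: +16 =952
r87=1010111 pc5: +32 =984
r88=1011000 pc3: +8 =992
r89=1011001 pc4: +16 =1008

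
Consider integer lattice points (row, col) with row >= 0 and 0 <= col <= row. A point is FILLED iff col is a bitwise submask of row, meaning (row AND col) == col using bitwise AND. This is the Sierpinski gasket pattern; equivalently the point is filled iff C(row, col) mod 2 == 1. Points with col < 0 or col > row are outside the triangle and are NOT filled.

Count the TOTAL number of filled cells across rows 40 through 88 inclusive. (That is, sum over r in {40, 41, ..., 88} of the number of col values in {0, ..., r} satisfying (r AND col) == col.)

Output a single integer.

r40=101000 pc2: +4 =4
r41=101001 pc3: +8 =12
r42=101010 pc3: +8 =20
r43=101011 pc4: +16 =36
r44=101100 pc3: +8 =44
r45=101101 pc4: +16 =60
r46=101110 pc4: +16 =76
r47=101111 pc5: +32 =108
r48=110000 pc2: +4 =112
r49=110001 pc3: +8 =120
r50=110010 pc3: +8 =128
r51=110011 pc4: +16 =144
r52=110100 pc3: +8 =152
r53=110101 pc4: +16 =168
r54=110110 pc4: +16 =184
r55=110111 pc5: +32 =216
r56=111000 pc3: +8 =224
r57=111001 pc4: +16 =240
r58=111010 pc4: +16 =256
r59=111011 pc5: +32 =288
r60=111100 pc4: +16 =304
r61=111101 pc5: +32 =336
r62=111110 pc5: +32 =368
r63=111111 pc6: +64 =432
r64=1000000 pc1: +2 =434
r65=1000001 pc2: +4 =438
r66=1000010 pc2: +4 =442
r67=1000011 pc3: +8 =450
r68=1000100 pc2: +4 =454
r69=1000101 pc3: +8 =462
r70=1000110 pc3: +8 =470
r71=1000111 pc4: +16 =486
r72=1001000 pc2: +4 =490
r73=1001001 pc3: +8 =498
r74=1001010 pc3: +8 =506
r75=1001011 pc4: +16 =522
r76=1001100 pc3: +8 =530
r77=1001101 pc4: +16 =546
r78=1001110 pc4: +16 =562
r79=1001111 pc5: +32 =594
r80=1010000 pc2: +4 =598
r81=1010001 pc3: +8 =606
r82=1010010 pc3: +8 =614
r83=1010011 pc4: +16 =630
r84=1010100 pc3: +8 =638
r85=1010101 pc4: +16 =654
r86=1010110 pc4: +16 =670
r87=1010111 pc5: +32 =702
r88=1011000 pc3: +8 =710

Answer: 710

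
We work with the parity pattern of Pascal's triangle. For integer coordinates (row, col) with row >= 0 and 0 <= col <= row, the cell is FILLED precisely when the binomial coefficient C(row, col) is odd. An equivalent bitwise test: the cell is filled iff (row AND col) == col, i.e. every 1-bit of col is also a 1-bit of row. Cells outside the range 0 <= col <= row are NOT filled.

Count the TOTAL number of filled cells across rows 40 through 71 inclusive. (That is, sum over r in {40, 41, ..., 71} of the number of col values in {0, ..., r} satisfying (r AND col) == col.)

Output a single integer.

r40=101000 pc2: +4 =4
r41=101001 pc3: +8 =12
r42=101010 pc3: +8 =20
r43=101011 pc4: +16 =36
r44=101100 pc3: +8 =44
r45=101101 pc4: +16 =60
r46=101110 pc4: +16 =76
r47=101111 pc5: +32 =108
r48=110000 pc2: +4 =112
r49=110001 pc3: +8 =120
r50=110010 pc3: +8 =128
r51=110011 pc4: +16 =144
r52=110100 pc3: +8 =152
r53=110101 pc4: +16 =168
r54=110110 pc4: +16 =184
r55=110111 pc5: +32 =216
r56=111000 pc3: +8 =224
r57=111001 pc4: +16 =240
r58=111010 pc4: +16 =256
r59=111011 pc5: +32 =288
r60=111100 pc4: +16 =304
r61=111101 pc5: +32 =336
r62=111110 pc5: +32 =368
r63=111111 pc6: +64 =432
r64=1000000 pc1: +2 =434
r65=1000001 pc2: +4 =438
r66=1000010 pc2: +4 =442
r67=1000011 pc3: +8 =450
r68=1000100 pc2: +4 =454
r69=1000101 pc3: +8 =462
r70=1000110 pc3: +8 =470
r71=1000111 pc4: +16 =486

Answer: 486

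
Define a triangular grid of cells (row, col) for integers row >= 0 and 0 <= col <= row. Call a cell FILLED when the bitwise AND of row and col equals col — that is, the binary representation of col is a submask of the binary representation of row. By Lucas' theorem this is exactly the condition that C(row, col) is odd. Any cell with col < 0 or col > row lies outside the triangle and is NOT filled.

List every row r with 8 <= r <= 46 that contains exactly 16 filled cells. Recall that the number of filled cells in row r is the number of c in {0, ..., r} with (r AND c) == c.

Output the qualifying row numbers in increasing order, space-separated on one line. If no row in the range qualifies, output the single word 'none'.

Row r has 2^popcount(r) filled cells, so we need popcount(r) = log2(16) = 4.
Scan r = 8..46 and keep those with exactly 4 one-bits:
r=8=1000 popcount=1 -> skip
r=9=1001 popcount=2 -> skip
r=10=1010 popcount=2 -> skip
r=11=1011 popcount=3 -> skip
r=12=1100 popcount=2 -> skip
r=13=1101 popcount=3 -> skip
r=14=1110 popcount=3 -> skip
r=15=1111 popcount=4 -> KEEP
r=16=10000 popcount=1 -> skip
r=17=10001 popcount=2 -> skip
r=18=10010 popcount=2 -> skip
r=19=10011 popcount=3 -> skip
r=20=10100 popcount=2 -> skip
r=21=10101 popcount=3 -> skip
r=22=10110 popcount=3 -> skip
r=23=10111 popcount=4 -> KEEP
r=24=11000 popcount=2 -> skip
r=25=11001 popcount=3 -> skip
r=26=11010 popcount=3 -> skip
r=27=11011 popcount=4 -> KEEP
r=28=11100 popcount=3 -> skip
r=29=11101 popcount=4 -> KEEP
r=30=11110 popcount=4 -> KEEP
r=31=11111 popcount=5 -> skip
r=32=100000 popcount=1 -> skip
r=33=100001 popcount=2 -> skip
r=34=100010 popcount=2 -> skip
r=35=100011 popcount=3 -> skip
r=36=100100 popcount=2 -> skip
r=37=100101 popcount=3 -> skip
r=38=100110 popcount=3 -> skip
r=39=100111 popcount=4 -> KEEP
r=40=101000 popcount=2 -> skip
r=41=101001 popcount=3 -> skip
r=42=101010 popcount=3 -> skip
r=43=101011 popcount=4 -> KEEP
r=44=101100 popcount=3 -> skip
r=45=101101 popcount=4 -> KEEP
r=46=101110 popcount=4 -> KEEP
Kept rows: 15 23 27 29 30 39 43 45 46

Answer: 15 23 27 29 30 39 43 45 46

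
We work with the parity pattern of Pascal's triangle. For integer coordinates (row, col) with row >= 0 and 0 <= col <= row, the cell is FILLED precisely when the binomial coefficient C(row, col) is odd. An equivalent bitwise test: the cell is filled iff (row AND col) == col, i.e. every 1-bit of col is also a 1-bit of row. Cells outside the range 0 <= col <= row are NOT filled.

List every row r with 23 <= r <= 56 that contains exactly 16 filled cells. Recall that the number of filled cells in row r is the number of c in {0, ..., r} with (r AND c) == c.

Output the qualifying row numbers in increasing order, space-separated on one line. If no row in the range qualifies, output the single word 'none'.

Row r has 2^popcount(r) filled cells, so we need popcount(r) = log2(16) = 4.
Scan r = 23..56 and keep those with exactly 4 one-bits:
r=23=10111 popcount=4 -> KEEP
r=24=11000 popcount=2 -> skip
r=25=11001 popcount=3 -> skip
r=26=11010 popcount=3 -> skip
r=27=11011 popcount=4 -> KEEP
r=28=11100 popcount=3 -> skip
r=29=11101 popcount=4 -> KEEP
r=30=11110 popcount=4 -> KEEP
r=31=11111 popcount=5 -> skip
r=32=100000 popcount=1 -> skip
r=33=100001 popcount=2 -> skip
r=34=100010 popcount=2 -> skip
r=35=100011 popcount=3 -> skip
r=36=100100 popcount=2 -> skip
r=37=100101 popcount=3 -> skip
r=38=100110 popcount=3 -> skip
r=39=100111 popcount=4 -> KEEP
r=40=101000 popcount=2 -> skip
r=41=101001 popcount=3 -> skip
r=42=101010 popcount=3 -> skip
r=43=101011 popcount=4 -> KEEP
r=44=101100 popcount=3 -> skip
r=45=101101 popcount=4 -> KEEP
r=46=101110 popcount=4 -> KEEP
r=47=101111 popcount=5 -> skip
r=48=110000 popcount=2 -> skip
r=49=110001 popcount=3 -> skip
r=50=110010 popcount=3 -> skip
r=51=110011 popcount=4 -> KEEP
r=52=110100 popcount=3 -> skip
r=53=110101 popcount=4 -> KEEP
r=54=110110 popcount=4 -> KEEP
r=55=110111 popcount=5 -> skip
r=56=111000 popcount=3 -> skip
Kept rows: 23 27 29 30 39 43 45 46 51 53 54

Answer: 23 27 29 30 39 43 45 46 51 53 54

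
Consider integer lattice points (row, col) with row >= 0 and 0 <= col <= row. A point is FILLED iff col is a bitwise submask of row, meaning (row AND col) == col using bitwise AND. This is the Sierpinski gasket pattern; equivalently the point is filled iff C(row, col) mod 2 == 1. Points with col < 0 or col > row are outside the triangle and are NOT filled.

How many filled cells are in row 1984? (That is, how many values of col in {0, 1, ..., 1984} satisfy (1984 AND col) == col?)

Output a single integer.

Answer: 32

Derivation:
1984 in binary = 11111000000
popcount(1984) = number of 1-bits in 11111000000 = 5
A col c satisfies (1984 AND c) == c iff every set bit of c is also set in 1984; each of the 5 set bits of 1984 can independently be on or off in c.
count = 2^5 = 32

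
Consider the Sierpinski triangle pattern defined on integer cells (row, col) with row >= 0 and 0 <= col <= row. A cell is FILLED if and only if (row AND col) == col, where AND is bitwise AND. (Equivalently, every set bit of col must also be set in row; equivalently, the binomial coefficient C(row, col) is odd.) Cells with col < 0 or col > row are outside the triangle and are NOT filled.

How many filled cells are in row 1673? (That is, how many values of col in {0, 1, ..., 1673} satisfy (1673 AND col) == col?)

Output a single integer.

1673 in binary = 11010001001
popcount(1673) = number of 1-bits in 11010001001 = 5
A col c satisfies (1673 AND c) == c iff every set bit of c is also set in 1673; each of the 5 set bits of 1673 can independently be on or off in c.
count = 2^5 = 32

Answer: 32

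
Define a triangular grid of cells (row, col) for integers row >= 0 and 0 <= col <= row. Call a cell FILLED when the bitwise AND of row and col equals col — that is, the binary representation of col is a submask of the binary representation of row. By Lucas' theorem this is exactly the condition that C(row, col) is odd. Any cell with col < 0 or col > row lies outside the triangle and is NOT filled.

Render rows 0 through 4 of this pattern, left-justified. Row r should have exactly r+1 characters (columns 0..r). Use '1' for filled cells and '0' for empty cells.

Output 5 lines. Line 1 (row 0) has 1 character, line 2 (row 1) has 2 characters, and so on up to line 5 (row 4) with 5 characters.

Answer: 1
11
101
1111
10001

Derivation:
r0=0: 1
r1=1: 11
r2=10: 101
r3=11: 1111
r4=100: 10001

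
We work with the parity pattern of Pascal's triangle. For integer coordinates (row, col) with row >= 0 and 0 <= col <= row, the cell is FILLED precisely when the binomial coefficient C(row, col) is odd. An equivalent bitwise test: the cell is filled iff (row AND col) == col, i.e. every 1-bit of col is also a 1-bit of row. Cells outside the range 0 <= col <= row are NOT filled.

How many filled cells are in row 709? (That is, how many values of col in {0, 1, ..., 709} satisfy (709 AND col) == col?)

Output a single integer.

709 in binary = 1011000101
popcount(709) = number of 1-bits in 1011000101 = 5
A col c satisfies (709 AND c) == c iff every set bit of c is also set in 709; each of the 5 set bits of 709 can independently be on or off in c.
count = 2^5 = 32

Answer: 32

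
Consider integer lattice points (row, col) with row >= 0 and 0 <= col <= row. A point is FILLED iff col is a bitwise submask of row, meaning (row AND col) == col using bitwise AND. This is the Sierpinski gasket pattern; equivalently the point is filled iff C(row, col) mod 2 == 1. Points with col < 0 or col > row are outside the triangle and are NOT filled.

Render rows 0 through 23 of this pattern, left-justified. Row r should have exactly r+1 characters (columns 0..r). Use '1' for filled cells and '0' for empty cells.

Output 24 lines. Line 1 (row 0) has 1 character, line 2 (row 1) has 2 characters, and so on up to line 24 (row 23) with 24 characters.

Answer: 1
11
101
1111
10001
110011
1010101
11111111
100000001
1100000011
10100000101
111100001111
1000100010001
11001100110011
101010101010101
1111111111111111
10000000000000001
110000000000000011
1010000000000000101
11110000000000001111
100010000000000010001
1100110000000000110011
10101010000000001010101
111111110000000011111111

Derivation:
r0=0: 1
r1=1: 11
r2=10: 101
r3=11: 1111
r4=100: 10001
r5=101: 110011
r6=110: 1010101
r7=111: 11111111
r8=1000: 100000001
r9=1001: 1100000011
r10=1010: 10100000101
r11=1011: 111100001111
r12=1100: 1000100010001
r13=1101: 11001100110011
r14=1110: 101010101010101
r15=1111: 1111111111111111
r16=10000: 10000000000000001
r17=10001: 110000000000000011
r18=10010: 1010000000000000101
r19=10011: 11110000000000001111
r20=10100: 100010000000000010001
r21=10101: 1100110000000000110011
r22=10110: 10101010000000001010101
r23=10111: 111111110000000011111111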